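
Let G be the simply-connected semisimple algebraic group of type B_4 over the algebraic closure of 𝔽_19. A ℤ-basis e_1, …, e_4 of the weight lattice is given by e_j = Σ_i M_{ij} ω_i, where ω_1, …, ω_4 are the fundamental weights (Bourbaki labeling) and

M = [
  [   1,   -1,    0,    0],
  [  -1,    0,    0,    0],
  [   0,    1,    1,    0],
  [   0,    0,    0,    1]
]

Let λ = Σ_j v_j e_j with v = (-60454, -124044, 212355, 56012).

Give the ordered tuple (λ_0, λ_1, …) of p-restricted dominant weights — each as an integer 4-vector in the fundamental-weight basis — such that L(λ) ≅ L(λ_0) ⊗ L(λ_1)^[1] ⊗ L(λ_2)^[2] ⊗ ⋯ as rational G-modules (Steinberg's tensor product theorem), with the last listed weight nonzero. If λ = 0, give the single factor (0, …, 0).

Change of basis e → ω: c = M·v where v = (-60454, -124044, 212355, 56012):
  c_1 = (1)·(-60454) + (-1)·(-124044) + 0·212355 + 0·56012 = 63590
  c_2 = (-1)·(-60454) + (0)·(-124044) + 0·212355 + 0·56012 = 60454
  c_3 = (0)·(-60454) + (1)·(-124044) + 1·212355 + 0·56012 = 88311
  c_4 = (0)·(-60454) + (0)·(-124044) + 0·212355 + 1·56012 = 56012
p = 19; digits c_i = Σ_j d_{ij}·19^j, 0 ≤ d_{ij} < 19:
  c_1 = 63590 = 16·19^0 + 2·19^1 + 5·19^2 + 9·19^3
  c_2 = 60454 = 15·19^0 + 8·19^1 + 15·19^2 + 8·19^3
  c_3 = 88311 = 18·19^0 + 11·19^1 + 16·19^2 + 12·19^3
  c_4 = 56012 = 0·19^0 + 3·19^1 + 3·19^2 + 8·19^3
p-restricted factor λ_0 = (16, 15, 18, 0)
p-restricted factor λ_1 = (2, 8, 11, 3)
p-restricted factor λ_2 = (5, 15, 16, 3)
p-restricted factor λ_3 = (9, 8, 12, 8)

((16, 15, 18, 0), (2, 8, 11, 3), (5, 15, 16, 3), (9, 8, 12, 8))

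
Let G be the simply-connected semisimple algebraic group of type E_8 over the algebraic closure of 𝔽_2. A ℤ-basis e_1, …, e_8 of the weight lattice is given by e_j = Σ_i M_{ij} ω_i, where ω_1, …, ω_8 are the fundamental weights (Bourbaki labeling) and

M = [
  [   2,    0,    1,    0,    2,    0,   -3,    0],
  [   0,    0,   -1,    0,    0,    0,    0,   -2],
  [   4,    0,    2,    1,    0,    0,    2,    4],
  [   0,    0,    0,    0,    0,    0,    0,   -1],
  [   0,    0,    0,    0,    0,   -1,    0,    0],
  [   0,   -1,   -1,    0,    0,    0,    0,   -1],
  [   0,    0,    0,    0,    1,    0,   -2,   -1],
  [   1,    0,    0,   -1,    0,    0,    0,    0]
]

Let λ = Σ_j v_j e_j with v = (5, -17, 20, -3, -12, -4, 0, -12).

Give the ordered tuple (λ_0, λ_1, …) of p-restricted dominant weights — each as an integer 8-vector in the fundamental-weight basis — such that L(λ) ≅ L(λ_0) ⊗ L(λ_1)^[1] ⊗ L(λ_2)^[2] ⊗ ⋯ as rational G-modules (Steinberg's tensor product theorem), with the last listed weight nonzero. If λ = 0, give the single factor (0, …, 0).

In the fundamental-weight basis, λ has coordinates c = M·v (v = (5, -17, 20, -3, -12, -4, 0, -12)):
  c_1 = (2)·(5) + (0)·(-17) + (1)·(20) + (0)·(-3) + (2)·(-12) + (0)·(-4) + (-3)·(0) + (0)·(-12) = 6
  c_2 = (0)·(5) + (0)·(-17) + (-1)·(20) + (0)·(-3) + (0)·(-12) + (0)·(-4) + (0)·(0) + (-2)·(-12) = 4
  c_3 = (4)·(5) + (0)·(-17) + (2)·(20) + (1)·(-3) + (0)·(-12) + (0)·(-4) + (2)·(0) + (4)·(-12) = 9
  c_4 = (0)·(5) + (0)·(-17) + (0)·(20) + (0)·(-3) + (0)·(-12) + (0)·(-4) + (0)·(0) + (-1)·(-12) = 12
  c_5 = (0)·(5) + (0)·(-17) + (0)·(20) + (0)·(-3) + (0)·(-12) + (-1)·(-4) + (0)·(0) + (0)·(-12) = 4
  c_6 = (0)·(5) + (-1)·(-17) + (-1)·(20) + (0)·(-3) + (0)·(-12) + (0)·(-4) + (0)·(0) + (-1)·(-12) = 9
  c_7 = (0)·(5) + (0)·(-17) + (0)·(20) + (0)·(-3) + (1)·(-12) + (0)·(-4) + (-2)·(0) + (-1)·(-12) = 0
  c_8 = (1)·(5) + (0)·(-17) + (0)·(20) + (-1)·(-3) + (0)·(-12) + (0)·(-4) + (0)·(0) + (0)·(-12) = 8
Base-2 expansion of each c_i:
  c_1 = 6 = 0·2^0 + 1·2^1 + 1·2^2
  c_2 = 4 = 0·2^0 + 0·2^1 + 1·2^2
  c_3 = 9 = 1·2^0 + 0·2^1 + 0·2^2 + 1·2^3
  c_4 = 12 = 0·2^0 + 0·2^1 + 1·2^2 + 1·2^3
  c_5 = 4 = 0·2^0 + 0·2^1 + 1·2^2
  c_6 = 9 = 1·2^0 + 0·2^1 + 0·2^2 + 1·2^3
  c_7 = 0
  c_8 = 8 = 0·2^0 + 0·2^1 + 0·2^2 + 1·2^3
Factor λ_0 = (0, 0, 1, 0, 0, 1, 0, 0)
Factor λ_1 = (1, 0, 0, 0, 0, 0, 0, 0)
Factor λ_2 = (1, 1, 0, 1, 1, 0, 0, 0)
Factor λ_3 = (0, 0, 1, 1, 0, 1, 0, 1)

((0, 0, 1, 0, 0, 1, 0, 0), (1, 0, 0, 0, 0, 0, 0, 0), (1, 1, 0, 1, 1, 0, 0, 0), (0, 0, 1, 1, 0, 1, 0, 1))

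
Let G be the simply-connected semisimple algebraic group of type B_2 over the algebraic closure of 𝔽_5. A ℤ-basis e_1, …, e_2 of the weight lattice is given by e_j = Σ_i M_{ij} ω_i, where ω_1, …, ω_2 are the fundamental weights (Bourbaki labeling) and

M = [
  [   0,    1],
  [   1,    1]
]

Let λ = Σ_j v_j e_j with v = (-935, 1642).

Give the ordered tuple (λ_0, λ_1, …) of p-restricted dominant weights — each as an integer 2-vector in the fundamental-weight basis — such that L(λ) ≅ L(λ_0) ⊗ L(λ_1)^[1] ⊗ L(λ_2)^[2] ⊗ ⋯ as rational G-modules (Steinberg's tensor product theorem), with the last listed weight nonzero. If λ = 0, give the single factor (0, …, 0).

((2, 2), (3, 1), (0, 3), (3, 0), (2, 1))

ω-coordinates c = M·v, v = (-935, 1642):
  c_1 = 0*-935 + 1*1642 = 1642
  c_2 = 1*-935 + 1*1642 = 707
p = 5; digits c_i = Σ_j d_{ij}·5^j, 0 ≤ d_{ij} < 5:
  c_1 = 1642 = 2·5^0 + 3·5^1 + 0·5^2 + 3·5^3 + 2·5^4
  c_2 = 707 = 2·5^0 + 1·5^1 + 3·5^2 + 0·5^3 + 1·5^4
λ_0 = (2, 2)
λ_1 = (3, 1)
λ_2 = (0, 3)
λ_3 = (3, 0)
λ_4 = (2, 1)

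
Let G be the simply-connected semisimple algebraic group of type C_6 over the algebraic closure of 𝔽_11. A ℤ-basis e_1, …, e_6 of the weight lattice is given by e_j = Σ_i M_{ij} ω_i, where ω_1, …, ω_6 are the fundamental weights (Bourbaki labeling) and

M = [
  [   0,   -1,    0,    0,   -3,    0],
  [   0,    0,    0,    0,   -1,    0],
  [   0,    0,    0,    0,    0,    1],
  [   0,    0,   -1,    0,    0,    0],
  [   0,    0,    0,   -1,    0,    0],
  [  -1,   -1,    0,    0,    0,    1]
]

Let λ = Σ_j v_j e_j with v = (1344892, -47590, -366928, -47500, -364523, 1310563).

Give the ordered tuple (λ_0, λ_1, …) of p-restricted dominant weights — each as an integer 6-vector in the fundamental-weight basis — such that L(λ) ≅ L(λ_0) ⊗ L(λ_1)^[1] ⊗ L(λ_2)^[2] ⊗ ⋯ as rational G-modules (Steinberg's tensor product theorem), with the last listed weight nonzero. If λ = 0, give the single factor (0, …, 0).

((8, 5, 1, 1, 2, 6), (0, 6, 1, 5, 6, 6), (4, 9, 7, 7, 7, 10), (10, 9, 5, 0, 2, 9), (0, 2, 1, 3, 3, 0), (7, 2, 8, 2, 0, 0))

Change of basis e → ω: c = M·v where v = (1344892, -47590, -366928, -47500, -364523, 1310563):
  c_1 = (0)·(1344892) + (-1)·(-47590) + (0)·(-366928) + (0)·(-47500) + (-3)·(-364523) + (0)·(1310563) = 1141159
  c_2 = (0)·(1344892) + (0)·(-47590) + (0)·(-366928) + (0)·(-47500) + (-1)·(-364523) + (0)·(1310563) = 364523
  c_3 = (0)·(1344892) + (0)·(-47590) + (0)·(-366928) + (0)·(-47500) + (0)·(-364523) + (1)·(1310563) = 1310563
  c_4 = (0)·(1344892) + (0)·(-47590) + (-1)·(-366928) + (0)·(-47500) + (0)·(-364523) + (0)·(1310563) = 366928
  c_5 = (0)·(1344892) + (0)·(-47590) + (0)·(-366928) + (-1)·(-47500) + (0)·(-364523) + (0)·(1310563) = 47500
  c_6 = (-1)·(1344892) + (-1)·(-47590) + (0)·(-366928) + (0)·(-47500) + (0)·(-364523) + (1)·(1310563) = 13261
Expand coordinatewise in base 11:
  c_1 = 1141159 = 8·11^0 + 0·11^1 + 4·11^2 + 10·11^3 + 0·11^4 + 7·11^5
  c_2 = 364523 = 5·11^0 + 6·11^1 + 9·11^2 + 9·11^3 + 2·11^4 + 2·11^5
  c_3 = 1310563 = 1·11^0 + 1·11^1 + 7·11^2 + 5·11^3 + 1·11^4 + 8·11^5
  c_4 = 366928 = 1·11^0 + 5·11^1 + 7·11^2 + 0·11^3 + 3·11^4 + 2·11^5
  c_5 = 47500 = 2·11^0 + 6·11^1 + 7·11^2 + 2·11^3 + 3·11^4
  c_6 = 13261 = 6·11^0 + 6·11^1 + 10·11^2 + 9·11^3
Factor λ_0 = (8, 5, 1, 1, 2, 6)
Factor λ_1 = (0, 6, 1, 5, 6, 6)
Factor λ_2 = (4, 9, 7, 7, 7, 10)
Factor λ_3 = (10, 9, 5, 0, 2, 9)
Factor λ_4 = (0, 2, 1, 3, 3, 0)
Factor λ_5 = (7, 2, 8, 2, 0, 0)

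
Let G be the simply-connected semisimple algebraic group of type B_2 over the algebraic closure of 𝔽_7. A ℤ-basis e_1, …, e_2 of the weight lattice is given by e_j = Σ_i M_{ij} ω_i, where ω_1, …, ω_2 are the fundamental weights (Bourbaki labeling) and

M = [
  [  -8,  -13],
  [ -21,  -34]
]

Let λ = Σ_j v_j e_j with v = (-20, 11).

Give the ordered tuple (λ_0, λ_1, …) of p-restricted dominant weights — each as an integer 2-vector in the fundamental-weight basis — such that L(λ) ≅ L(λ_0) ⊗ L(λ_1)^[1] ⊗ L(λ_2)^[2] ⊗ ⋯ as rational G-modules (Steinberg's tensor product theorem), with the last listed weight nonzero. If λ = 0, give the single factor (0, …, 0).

Converting to the ω-basis (c_i = row i of M dotted with v = (-20, 11)):
  c_1 = -8*-20 + -13*11 = 17
  c_2 = -21*-20 + -34*11 = 46
Writing each c_i in base p = 7:
  c_1 = 17 = 3·7^0 + 2·7^1
  c_2 = 46 = 4·7^0 + 6·7^1
λ_0 = (3, 4)
λ_1 = (2, 6)

((3, 4), (2, 6))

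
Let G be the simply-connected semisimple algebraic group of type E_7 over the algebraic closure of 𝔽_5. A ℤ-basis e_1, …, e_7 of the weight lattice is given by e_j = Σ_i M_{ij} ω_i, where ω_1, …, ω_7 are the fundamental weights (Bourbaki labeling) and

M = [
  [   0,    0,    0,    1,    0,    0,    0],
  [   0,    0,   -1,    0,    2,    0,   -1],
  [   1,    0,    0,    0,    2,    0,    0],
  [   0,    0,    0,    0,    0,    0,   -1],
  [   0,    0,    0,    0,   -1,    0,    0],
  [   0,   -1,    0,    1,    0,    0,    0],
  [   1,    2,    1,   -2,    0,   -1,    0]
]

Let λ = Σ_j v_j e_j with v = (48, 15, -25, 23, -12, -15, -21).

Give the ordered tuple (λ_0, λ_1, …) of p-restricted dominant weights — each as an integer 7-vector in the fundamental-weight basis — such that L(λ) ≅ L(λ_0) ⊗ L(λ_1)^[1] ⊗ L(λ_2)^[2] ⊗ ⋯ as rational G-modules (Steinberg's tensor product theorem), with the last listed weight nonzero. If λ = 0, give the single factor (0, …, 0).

((3, 2, 4, 1, 2, 3, 2), (4, 4, 4, 4, 2, 1, 4))

Converting to the ω-basis (c_i = row i of M dotted with v = (48, 15, -25, 23, -12, -15, -21)):
  c_1 = 0*48 + 0*15 + 0*-25 + 1*23 + 0*-12 + 0*-15 + 0*-21 = 23
  c_2 = 0*48 + 0*15 + -1*-25 + 0*23 + 2*-12 + 0*-15 + -1*-21 = 22
  c_3 = 1*48 + 0*15 + 0*-25 + 0*23 + 2*-12 + 0*-15 + 0*-21 = 24
  c_4 = 0*48 + 0*15 + 0*-25 + 0*23 + 0*-12 + 0*-15 + -1*-21 = 21
  c_5 = 0*48 + 0*15 + 0*-25 + 0*23 + -1*-12 + 0*-15 + 0*-21 = 12
  c_6 = 0*48 + -1*15 + 0*-25 + 1*23 + 0*-12 + 0*-15 + 0*-21 = 8
  c_7 = 1*48 + 2*15 + 1*-25 + -2*23 + 0*-12 + -1*-15 + 0*-21 = 22
Expand coordinatewise in base 5:
  c_1 = 23 = 3·5^0 + 4·5^1
  c_2 = 22 = 2·5^0 + 4·5^1
  c_3 = 24 = 4·5^0 + 4·5^1
  c_4 = 21 = 1·5^0 + 4·5^1
  c_5 = 12 = 2·5^0 + 2·5^1
  c_6 = 8 = 3·5^0 + 1·5^1
  c_7 = 22 = 2·5^0 + 4·5^1
p-restricted factor λ_0 = (3, 2, 4, 1, 2, 3, 2)
p-restricted factor λ_1 = (4, 4, 4, 4, 2, 1, 4)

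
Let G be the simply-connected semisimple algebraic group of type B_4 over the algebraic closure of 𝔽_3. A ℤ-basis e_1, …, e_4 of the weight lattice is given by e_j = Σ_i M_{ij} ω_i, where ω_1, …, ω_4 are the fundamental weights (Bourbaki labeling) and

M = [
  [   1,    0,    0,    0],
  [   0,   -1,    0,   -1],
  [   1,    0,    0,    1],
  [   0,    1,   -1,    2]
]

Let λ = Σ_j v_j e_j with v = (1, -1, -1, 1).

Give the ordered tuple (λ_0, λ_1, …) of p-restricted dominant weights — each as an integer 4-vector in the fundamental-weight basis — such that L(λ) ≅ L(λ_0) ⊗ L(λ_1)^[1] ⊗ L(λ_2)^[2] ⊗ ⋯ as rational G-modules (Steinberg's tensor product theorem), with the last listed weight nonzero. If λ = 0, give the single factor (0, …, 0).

((1, 0, 2, 2),)

Compute c_i = Σ_j M_{ij} v_j with v = (1, -1, -1, 1):
  c_1 = 1*1 + 0*-1 + 0*-1 + 0*1 = 1
  c_2 = 0*1 + -1*-1 + 0*-1 + -1*1 = 0
  c_3 = 1*1 + 0*-1 + 0*-1 + 1*1 = 2
  c_4 = 0*1 + 1*-1 + -1*-1 + 2*1 = 2
Base-3 expansion of each c_i:
  c_1 = 1 = 1·3^0
  c_2 = 0
  c_3 = 2 = 2·3^0
  c_4 = 2 = 2·3^0
p-restricted factor λ_0 = (1, 0, 2, 2)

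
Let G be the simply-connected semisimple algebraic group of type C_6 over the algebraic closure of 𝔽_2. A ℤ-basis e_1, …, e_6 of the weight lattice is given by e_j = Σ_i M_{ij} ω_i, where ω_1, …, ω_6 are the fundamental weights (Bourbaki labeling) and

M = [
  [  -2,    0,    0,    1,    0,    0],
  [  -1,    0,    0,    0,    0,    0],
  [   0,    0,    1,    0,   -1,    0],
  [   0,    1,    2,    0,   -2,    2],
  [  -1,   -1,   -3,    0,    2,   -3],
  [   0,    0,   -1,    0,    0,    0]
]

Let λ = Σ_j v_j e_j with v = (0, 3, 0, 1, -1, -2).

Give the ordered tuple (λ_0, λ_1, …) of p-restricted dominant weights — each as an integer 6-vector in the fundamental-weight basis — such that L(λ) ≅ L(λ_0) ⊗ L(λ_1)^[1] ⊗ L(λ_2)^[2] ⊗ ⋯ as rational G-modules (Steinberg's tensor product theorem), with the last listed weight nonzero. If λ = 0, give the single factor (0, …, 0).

Change of basis e → ω: c = M·v where v = (0, 3, 0, 1, -1, -2):
  c_1 = (-2)·(0) + (0)·(3) + (0)·(0) + (1)·(1) + (0)·(-1) + (0)·(-2) = 1
  c_2 = (-1)·(0) + (0)·(3) + (0)·(0) + (0)·(1) + (0)·(-1) + (0)·(-2) = 0
  c_3 = (0)·(0) + (0)·(3) + (1)·(0) + (0)·(1) + (-1)·(-1) + (0)·(-2) = 1
  c_4 = (0)·(0) + (1)·(3) + (2)·(0) + (0)·(1) + (-2)·(-1) + (2)·(-2) = 1
  c_5 = (-1)·(0) + (-1)·(3) + (-3)·(0) + (0)·(1) + (2)·(-1) + (-3)·(-2) = 1
  c_6 = (0)·(0) + (0)·(3) + (-1)·(0) + (0)·(1) + (0)·(-1) + (0)·(-2) = 0
p = 2; digits c_i = Σ_j d_{ij}·2^j, 0 ≤ d_{ij} < 2:
  c_1 = 1 = 1·2^0
  c_2 = 0
  c_3 = 1 = 1·2^0
  c_4 = 1 = 1·2^0
  c_5 = 1 = 1·2^0
  c_6 = 0
Factor λ_0 = (1, 0, 1, 1, 1, 0)

((1, 0, 1, 1, 1, 0),)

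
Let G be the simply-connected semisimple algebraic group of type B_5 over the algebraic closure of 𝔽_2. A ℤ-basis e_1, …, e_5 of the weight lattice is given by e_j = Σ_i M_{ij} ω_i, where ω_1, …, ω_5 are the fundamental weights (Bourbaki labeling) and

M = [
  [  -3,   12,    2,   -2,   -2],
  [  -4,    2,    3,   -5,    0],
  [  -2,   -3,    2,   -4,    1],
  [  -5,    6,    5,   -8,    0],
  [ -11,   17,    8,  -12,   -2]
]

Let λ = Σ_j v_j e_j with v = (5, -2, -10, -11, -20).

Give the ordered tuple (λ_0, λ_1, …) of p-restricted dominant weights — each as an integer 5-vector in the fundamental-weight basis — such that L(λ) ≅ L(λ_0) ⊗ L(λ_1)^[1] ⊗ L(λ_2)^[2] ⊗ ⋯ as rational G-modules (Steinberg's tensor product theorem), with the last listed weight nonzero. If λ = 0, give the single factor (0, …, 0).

((1, 1, 0, 1, 1), (1, 0, 0, 0, 1))

Compute c_i = Σ_j M_{ij} v_j with v = (5, -2, -10, -11, -20):
  c_1 = (-3)·(5) + (12)·(-2) + (2)·(-10) + (-2)·(-11) + (-2)·(-20) = 3
  c_2 = (-4)·(5) + (2)·(-2) + (3)·(-10) + (-5)·(-11) + (0)·(-20) = 1
  c_3 = (-2)·(5) + (-3)·(-2) + (2)·(-10) + (-4)·(-11) + (1)·(-20) = 0
  c_4 = (-5)·(5) + (6)·(-2) + (5)·(-10) + (-8)·(-11) + (0)·(-20) = 1
  c_5 = (-11)·(5) + (17)·(-2) + (8)·(-10) + (-12)·(-11) + (-2)·(-20) = 3
Expand coordinatewise in base 2:
  c_1 = 3 = 1·2^0 + 1·2^1
  c_2 = 1 = 1·2^0
  c_3 = 0
  c_4 = 1 = 1·2^0
  c_5 = 3 = 1·2^0 + 1·2^1
Factor λ_0 = (1, 1, 0, 1, 1)
Factor λ_1 = (1, 0, 0, 0, 1)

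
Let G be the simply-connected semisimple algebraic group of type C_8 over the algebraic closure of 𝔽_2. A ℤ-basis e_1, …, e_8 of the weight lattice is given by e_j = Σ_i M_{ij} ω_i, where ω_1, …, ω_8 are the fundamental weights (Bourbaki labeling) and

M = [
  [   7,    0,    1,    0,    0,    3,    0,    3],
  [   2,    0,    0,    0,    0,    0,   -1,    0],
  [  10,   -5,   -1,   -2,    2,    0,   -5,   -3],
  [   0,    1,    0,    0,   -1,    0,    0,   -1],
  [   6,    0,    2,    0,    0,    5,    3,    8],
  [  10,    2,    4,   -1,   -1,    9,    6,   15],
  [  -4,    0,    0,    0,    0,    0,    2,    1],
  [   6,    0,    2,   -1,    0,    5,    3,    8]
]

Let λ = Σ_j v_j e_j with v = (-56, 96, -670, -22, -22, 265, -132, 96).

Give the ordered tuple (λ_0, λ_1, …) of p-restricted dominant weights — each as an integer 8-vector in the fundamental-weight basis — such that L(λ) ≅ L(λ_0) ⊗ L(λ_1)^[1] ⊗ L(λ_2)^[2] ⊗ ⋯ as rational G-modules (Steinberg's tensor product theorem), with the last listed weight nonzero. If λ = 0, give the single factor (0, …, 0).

Compute c_i = Σ_j M_{ij} v_j with v = (-56, 96, -670, -22, -22, 265, -132, 96):
  c_1 = 7*-56 + 0*96 + 1*-670 + 0*-22 + 0*-22 + 3*265 + 0*-132 + 3*96 = 21
  c_2 = 2*-56 + 0*96 + 0*-670 + 0*-22 + 0*-22 + 0*265 + -1*-132 + 0*96 = 20
  c_3 = 10*-56 + -5*96 + -1*-670 + -2*-22 + 2*-22 + 0*265 + -5*-132 + -3*96 = 2
  c_4 = 0*-56 + 1*96 + 0*-670 + 0*-22 + -1*-22 + 0*265 + 0*-132 + -1*96 = 22
  c_5 = 6*-56 + 0*96 + 2*-670 + 0*-22 + 0*-22 + 5*265 + 3*-132 + 8*96 = 21
  c_6 = 10*-56 + 2*96 + 4*-670 + -1*-22 + -1*-22 + 9*265 + 6*-132 + 15*96 = 29
  c_7 = -4*-56 + 0*96 + 0*-670 + 0*-22 + 0*-22 + 0*265 + 2*-132 + 1*96 = 56
  c_8 = 6*-56 + 0*96 + 2*-670 + -1*-22 + 0*-22 + 5*265 + 3*-132 + 8*96 = 43
p = 2; digits c_i = Σ_j d_{ij}·2^j, 0 ≤ d_{ij} < 2:
  c_1 = 21 = 1·2^0 + 0·2^1 + 1·2^2 + 0·2^3 + 1·2^4
  c_2 = 20 = 0·2^0 + 0·2^1 + 1·2^2 + 0·2^3 + 1·2^4
  c_3 = 2 = 0·2^0 + 1·2^1
  c_4 = 22 = 0·2^0 + 1·2^1 + 1·2^2 + 0·2^3 + 1·2^4
  c_5 = 21 = 1·2^0 + 0·2^1 + 1·2^2 + 0·2^3 + 1·2^4
  c_6 = 29 = 1·2^0 + 0·2^1 + 1·2^2 + 1·2^3 + 1·2^4
  c_7 = 56 = 0·2^0 + 0·2^1 + 0·2^2 + 1·2^3 + 1·2^4 + 1·2^5
  c_8 = 43 = 1·2^0 + 1·2^1 + 0·2^2 + 1·2^3 + 0·2^4 + 1·2^5
Factor λ_0 = (1, 0, 0, 0, 1, 1, 0, 1)
Factor λ_1 = (0, 0, 1, 1, 0, 0, 0, 1)
Factor λ_2 = (1, 1, 0, 1, 1, 1, 0, 0)
Factor λ_3 = (0, 0, 0, 0, 0, 1, 1, 1)
Factor λ_4 = (1, 1, 0, 1, 1, 1, 1, 0)
Factor λ_5 = (0, 0, 0, 0, 0, 0, 1, 1)

((1, 0, 0, 0, 1, 1, 0, 1), (0, 0, 1, 1, 0, 0, 0, 1), (1, 1, 0, 1, 1, 1, 0, 0), (0, 0, 0, 0, 0, 1, 1, 1), (1, 1, 0, 1, 1, 1, 1, 0), (0, 0, 0, 0, 0, 0, 1, 1))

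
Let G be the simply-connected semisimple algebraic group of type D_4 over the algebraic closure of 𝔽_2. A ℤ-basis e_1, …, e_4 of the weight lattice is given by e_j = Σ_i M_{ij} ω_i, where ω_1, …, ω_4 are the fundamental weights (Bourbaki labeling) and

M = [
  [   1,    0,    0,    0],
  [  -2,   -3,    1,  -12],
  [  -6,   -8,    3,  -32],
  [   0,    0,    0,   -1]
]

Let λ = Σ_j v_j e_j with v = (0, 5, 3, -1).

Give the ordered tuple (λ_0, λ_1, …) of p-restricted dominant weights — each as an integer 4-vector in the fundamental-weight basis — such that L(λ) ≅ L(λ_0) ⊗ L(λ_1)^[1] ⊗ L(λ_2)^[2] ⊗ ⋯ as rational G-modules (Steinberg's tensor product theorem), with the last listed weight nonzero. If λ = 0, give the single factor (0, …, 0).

Compute c_i = Σ_j M_{ij} v_j with v = (0, 5, 3, -1):
  c_1 = 1·0 + 0·5 + 0·3 + (0)·(-1) = 0
  c_2 = (-2)·(0) + (-3)·(5) + 1·3 + (-12)·(-1) = 0
  c_3 = (-6)·(0) + (-8)·(5) + 3·3 + (-32)·(-1) = 1
  c_4 = 0·0 + 0·5 + 0·3 + (-1)·(-1) = 1
Expand coordinatewise in base 2:
  c_1 = 0
  c_2 = 0
  c_3 = 1 = 1·2^0
  c_4 = 1 = 1·2^0
λ_0 = (0, 0, 1, 1)

((0, 0, 1, 1),)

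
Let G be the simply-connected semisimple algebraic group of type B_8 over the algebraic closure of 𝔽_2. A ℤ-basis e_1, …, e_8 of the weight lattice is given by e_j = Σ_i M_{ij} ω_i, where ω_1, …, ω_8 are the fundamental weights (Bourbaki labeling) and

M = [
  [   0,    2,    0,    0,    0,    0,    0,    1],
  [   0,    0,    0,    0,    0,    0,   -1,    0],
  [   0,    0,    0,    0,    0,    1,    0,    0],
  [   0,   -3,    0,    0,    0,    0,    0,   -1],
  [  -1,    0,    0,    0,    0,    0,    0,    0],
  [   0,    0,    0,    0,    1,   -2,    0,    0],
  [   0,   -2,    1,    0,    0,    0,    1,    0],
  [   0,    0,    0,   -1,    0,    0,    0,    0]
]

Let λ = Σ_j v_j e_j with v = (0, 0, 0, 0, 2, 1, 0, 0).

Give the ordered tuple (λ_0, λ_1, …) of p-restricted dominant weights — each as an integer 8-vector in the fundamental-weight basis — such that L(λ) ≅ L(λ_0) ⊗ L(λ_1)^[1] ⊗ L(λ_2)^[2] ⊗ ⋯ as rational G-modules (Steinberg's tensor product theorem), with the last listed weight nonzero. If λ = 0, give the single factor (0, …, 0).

((0, 0, 1, 0, 0, 0, 0, 0),)

Compute c_i = Σ_j M_{ij} v_j with v = (0, 0, 0, 0, 2, 1, 0, 0):
  c_1 = 0·0 + 2·0 + 0·0 + 0·0 + 0·2 + 0·1 + 0·0 + 1·0 = 0
  c_2 = 0·0 + 0·0 + 0·0 + 0·0 + 0·2 + 0·1 + (-1)·(0) + 0·0 = 0
  c_3 = 0·0 + 0·0 + 0·0 + 0·0 + 0·2 + 1·1 + 0·0 + 0·0 = 1
  c_4 = 0·0 + (-3)·(0) + 0·0 + 0·0 + 0·2 + 0·1 + 0·0 + (-1)·(0) = 0
  c_5 = (-1)·(0) + 0·0 + 0·0 + 0·0 + 0·2 + 0·1 + 0·0 + 0·0 = 0
  c_6 = 0·0 + 0·0 + 0·0 + 0·0 + 1·2 + (-2)·(1) + 0·0 + 0·0 = 0
  c_7 = 0·0 + (-2)·(0) + 1·0 + 0·0 + 0·2 + 0·1 + 1·0 + 0·0 = 0
  c_8 = 0·0 + 0·0 + 0·0 + (-1)·(0) + 0·2 + 0·1 + 0·0 + 0·0 = 0
Writing each c_i in base p = 2:
  c_1 = 0
  c_2 = 0
  c_3 = 1 = 1·2^0
  c_4 = 0
  c_5 = 0
  c_6 = 0
  c_7 = 0
  c_8 = 0
λ_0 = (0, 0, 1, 0, 0, 0, 0, 0)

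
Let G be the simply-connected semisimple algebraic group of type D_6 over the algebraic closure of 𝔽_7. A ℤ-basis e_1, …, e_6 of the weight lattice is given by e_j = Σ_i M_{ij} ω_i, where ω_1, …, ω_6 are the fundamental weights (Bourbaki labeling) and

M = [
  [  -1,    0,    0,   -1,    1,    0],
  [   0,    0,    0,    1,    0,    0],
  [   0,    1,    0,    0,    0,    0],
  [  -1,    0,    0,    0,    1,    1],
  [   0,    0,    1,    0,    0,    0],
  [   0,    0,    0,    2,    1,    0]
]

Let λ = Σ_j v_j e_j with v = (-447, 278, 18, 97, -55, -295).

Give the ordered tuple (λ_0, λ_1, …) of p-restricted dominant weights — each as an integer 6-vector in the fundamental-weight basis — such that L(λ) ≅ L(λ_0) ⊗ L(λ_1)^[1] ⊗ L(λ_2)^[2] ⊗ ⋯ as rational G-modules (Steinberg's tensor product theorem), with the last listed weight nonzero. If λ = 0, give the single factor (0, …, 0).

Converting to the ω-basis (c_i = row i of M dotted with v = (-447, 278, 18, 97, -55, -295)):
  c_1 = (-1)·(-447) + 0·278 + 0·18 + (-1)·(97) + (1)·(-55) + (0)·(-295) = 295
  c_2 = (0)·(-447) + 0·278 + 0·18 + 1·97 + (0)·(-55) + (0)·(-295) = 97
  c_3 = (0)·(-447) + 1·278 + 0·18 + 0·97 + (0)·(-55) + (0)·(-295) = 278
  c_4 = (-1)·(-447) + 0·278 + 0·18 + 0·97 + (1)·(-55) + (1)·(-295) = 97
  c_5 = (0)·(-447) + 0·278 + 1·18 + 0·97 + (0)·(-55) + (0)·(-295) = 18
  c_6 = (0)·(-447) + 0·278 + 0·18 + 2·97 + (1)·(-55) + (0)·(-295) = 139
Writing each c_i in base p = 7:
  c_1 = 295 = 1·7^0 + 0·7^1 + 6·7^2
  c_2 = 97 = 6·7^0 + 6·7^1 + 1·7^2
  c_3 = 278 = 5·7^0 + 4·7^1 + 5·7^2
  c_4 = 97 = 6·7^0 + 6·7^1 + 1·7^2
  c_5 = 18 = 4·7^0 + 2·7^1
  c_6 = 139 = 6·7^0 + 5·7^1 + 2·7^2
p-restricted factor λ_0 = (1, 6, 5, 6, 4, 6)
p-restricted factor λ_1 = (0, 6, 4, 6, 2, 5)
p-restricted factor λ_2 = (6, 1, 5, 1, 0, 2)

((1, 6, 5, 6, 4, 6), (0, 6, 4, 6, 2, 5), (6, 1, 5, 1, 0, 2))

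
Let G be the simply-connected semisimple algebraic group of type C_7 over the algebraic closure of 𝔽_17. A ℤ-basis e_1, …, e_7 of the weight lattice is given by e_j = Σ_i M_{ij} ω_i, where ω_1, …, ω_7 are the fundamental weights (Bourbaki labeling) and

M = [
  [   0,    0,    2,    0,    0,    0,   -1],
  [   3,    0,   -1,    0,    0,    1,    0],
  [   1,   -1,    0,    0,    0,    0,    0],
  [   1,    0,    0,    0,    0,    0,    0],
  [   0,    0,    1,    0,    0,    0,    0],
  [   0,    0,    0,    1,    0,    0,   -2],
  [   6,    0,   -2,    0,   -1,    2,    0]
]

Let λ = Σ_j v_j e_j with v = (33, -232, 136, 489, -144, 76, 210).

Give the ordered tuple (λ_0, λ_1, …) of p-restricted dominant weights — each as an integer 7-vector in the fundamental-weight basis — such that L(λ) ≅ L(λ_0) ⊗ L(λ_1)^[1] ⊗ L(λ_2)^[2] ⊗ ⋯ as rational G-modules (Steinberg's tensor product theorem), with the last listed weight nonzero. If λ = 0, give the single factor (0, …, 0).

((11, 5, 10, 16, 0, 1, 1), (3, 2, 15, 1, 8, 4, 13))

In the fundamental-weight basis, λ has coordinates c = M·v (v = (33, -232, 136, 489, -144, 76, 210)):
  c_1 = (0)·(33) + (0)·(-232) + (2)·(136) + (0)·(489) + (0)·(-144) + (0)·(76) + (-1)·(210) = 62
  c_2 = (3)·(33) + (0)·(-232) + (-1)·(136) + (0)·(489) + (0)·(-144) + (1)·(76) + (0)·(210) = 39
  c_3 = (1)·(33) + (-1)·(-232) + (0)·(136) + (0)·(489) + (0)·(-144) + (0)·(76) + (0)·(210) = 265
  c_4 = (1)·(33) + (0)·(-232) + (0)·(136) + (0)·(489) + (0)·(-144) + (0)·(76) + (0)·(210) = 33
  c_5 = (0)·(33) + (0)·(-232) + (1)·(136) + (0)·(489) + (0)·(-144) + (0)·(76) + (0)·(210) = 136
  c_6 = (0)·(33) + (0)·(-232) + (0)·(136) + (1)·(489) + (0)·(-144) + (0)·(76) + (-2)·(210) = 69
  c_7 = (6)·(33) + (0)·(-232) + (-2)·(136) + (0)·(489) + (-1)·(-144) + (2)·(76) + (0)·(210) = 222
Base-17 expansion of each c_i:
  c_1 = 62 = 11·17^0 + 3·17^1
  c_2 = 39 = 5·17^0 + 2·17^1
  c_3 = 265 = 10·17^0 + 15·17^1
  c_4 = 33 = 16·17^0 + 1·17^1
  c_5 = 136 = 0·17^0 + 8·17^1
  c_6 = 69 = 1·17^0 + 4·17^1
  c_7 = 222 = 1·17^0 + 13·17^1
λ_0 = (11, 5, 10, 16, 0, 1, 1)
λ_1 = (3, 2, 15, 1, 8, 4, 13)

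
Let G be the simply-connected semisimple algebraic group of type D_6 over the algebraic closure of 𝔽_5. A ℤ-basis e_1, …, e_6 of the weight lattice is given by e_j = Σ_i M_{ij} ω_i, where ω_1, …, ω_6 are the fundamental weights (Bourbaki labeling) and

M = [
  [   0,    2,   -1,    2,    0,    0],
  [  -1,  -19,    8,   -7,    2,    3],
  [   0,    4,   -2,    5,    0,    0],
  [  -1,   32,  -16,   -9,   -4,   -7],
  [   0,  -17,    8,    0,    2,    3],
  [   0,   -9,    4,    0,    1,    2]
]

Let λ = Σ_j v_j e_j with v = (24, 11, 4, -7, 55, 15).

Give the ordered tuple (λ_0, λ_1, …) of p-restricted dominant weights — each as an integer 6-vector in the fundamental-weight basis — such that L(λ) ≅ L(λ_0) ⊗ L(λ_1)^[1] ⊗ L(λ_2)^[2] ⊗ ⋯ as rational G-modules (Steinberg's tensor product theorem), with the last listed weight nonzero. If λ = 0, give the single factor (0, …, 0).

((4, 3, 1, 2, 0, 2),)

Compute c_i = Σ_j M_{ij} v_j with v = (24, 11, 4, -7, 55, 15):
  c_1 = (0)·(24) + (2)·(11) + (-1)·(4) + (2)·(-7) + (0)·(55) + (0)·(15) = 4
  c_2 = (-1)·(24) + (-19)·(11) + (8)·(4) + (-7)·(-7) + (2)·(55) + (3)·(15) = 3
  c_3 = (0)·(24) + (4)·(11) + (-2)·(4) + (5)·(-7) + (0)·(55) + (0)·(15) = 1
  c_4 = (-1)·(24) + (32)·(11) + (-16)·(4) + (-9)·(-7) + (-4)·(55) + (-7)·(15) = 2
  c_5 = (0)·(24) + (-17)·(11) + (8)·(4) + (0)·(-7) + (2)·(55) + (3)·(15) = 0
  c_6 = (0)·(24) + (-9)·(11) + (4)·(4) + (0)·(-7) + (1)·(55) + (2)·(15) = 2
p = 5; digits c_i = Σ_j d_{ij}·5^j, 0 ≤ d_{ij} < 5:
  c_1 = 4 = 4·5^0
  c_2 = 3 = 3·5^0
  c_3 = 1 = 1·5^0
  c_4 = 2 = 2·5^0
  c_5 = 0
  c_6 = 2 = 2·5^0
λ_0 = (4, 3, 1, 2, 0, 2)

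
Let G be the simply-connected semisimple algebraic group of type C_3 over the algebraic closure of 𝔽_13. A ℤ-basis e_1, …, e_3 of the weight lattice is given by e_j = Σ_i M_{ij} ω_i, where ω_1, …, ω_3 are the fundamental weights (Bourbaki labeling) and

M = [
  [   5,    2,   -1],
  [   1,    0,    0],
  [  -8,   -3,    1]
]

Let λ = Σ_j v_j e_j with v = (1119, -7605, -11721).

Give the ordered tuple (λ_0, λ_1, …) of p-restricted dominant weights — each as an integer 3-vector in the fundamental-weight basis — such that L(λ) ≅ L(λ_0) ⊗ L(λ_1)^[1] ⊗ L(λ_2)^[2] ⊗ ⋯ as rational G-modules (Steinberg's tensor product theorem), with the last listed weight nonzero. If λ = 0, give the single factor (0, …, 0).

Change of basis e → ω: c = M·v where v = (1119, -7605, -11721):
  c_1 = (5)·(1119) + (2)·(-7605) + (-1)·(-11721) = 2106
  c_2 = (1)·(1119) + (0)·(-7605) + (0)·(-11721) = 1119
  c_3 = (-8)·(1119) + (-3)·(-7605) + (1)·(-11721) = 2142
Expand coordinatewise in base 13:
  c_1 = 2106 = 0·13^0 + 6·13^1 + 12·13^2
  c_2 = 1119 = 1·13^0 + 8·13^1 + 6·13^2
  c_3 = 2142 = 10·13^0 + 8·13^1 + 12·13^2
p-restricted factor λ_0 = (0, 1, 10)
p-restricted factor λ_1 = (6, 8, 8)
p-restricted factor λ_2 = (12, 6, 12)

((0, 1, 10), (6, 8, 8), (12, 6, 12))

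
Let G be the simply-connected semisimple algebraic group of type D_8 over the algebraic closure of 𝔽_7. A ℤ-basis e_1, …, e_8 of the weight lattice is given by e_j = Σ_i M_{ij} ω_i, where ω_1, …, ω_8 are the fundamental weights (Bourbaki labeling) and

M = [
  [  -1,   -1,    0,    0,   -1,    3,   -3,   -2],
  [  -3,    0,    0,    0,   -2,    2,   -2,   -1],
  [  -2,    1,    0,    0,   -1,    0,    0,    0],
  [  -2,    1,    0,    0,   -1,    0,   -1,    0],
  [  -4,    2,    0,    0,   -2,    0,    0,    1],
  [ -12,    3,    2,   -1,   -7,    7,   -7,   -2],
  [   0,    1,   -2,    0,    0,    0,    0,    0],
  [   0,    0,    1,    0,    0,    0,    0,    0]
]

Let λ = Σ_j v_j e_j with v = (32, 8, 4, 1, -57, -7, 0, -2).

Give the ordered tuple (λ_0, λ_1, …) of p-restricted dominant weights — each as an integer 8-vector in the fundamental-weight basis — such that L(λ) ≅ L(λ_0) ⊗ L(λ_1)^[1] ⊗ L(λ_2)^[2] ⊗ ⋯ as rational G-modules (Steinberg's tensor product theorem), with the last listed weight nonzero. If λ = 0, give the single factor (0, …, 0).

((0, 6, 1, 1, 0, 1, 0, 4),)

Converting to the ω-basis (c_i = row i of M dotted with v = (32, 8, 4, 1, -57, -7, 0, -2)):
  c_1 = (-1)·(32) + (-1)·(8) + 0·4 + 0·1 + (-1)·(-57) + (3)·(-7) + (-3)·(0) + (-2)·(-2) = 0
  c_2 = (-3)·(32) + 0·8 + 0·4 + 0·1 + (-2)·(-57) + (2)·(-7) + (-2)·(0) + (-1)·(-2) = 6
  c_3 = (-2)·(32) + 1·8 + 0·4 + 0·1 + (-1)·(-57) + (0)·(-7) + 0·0 + (0)·(-2) = 1
  c_4 = (-2)·(32) + 1·8 + 0·4 + 0·1 + (-1)·(-57) + (0)·(-7) + (-1)·(0) + (0)·(-2) = 1
  c_5 = (-4)·(32) + 2·8 + 0·4 + 0·1 + (-2)·(-57) + (0)·(-7) + 0·0 + (1)·(-2) = 0
  c_6 = (-12)·(32) + 3·8 + 2·4 + (-1)·(1) + (-7)·(-57) + (7)·(-7) + (-7)·(0) + (-2)·(-2) = 1
  c_7 = 0·32 + 1·8 + (-2)·(4) + 0·1 + (0)·(-57) + (0)·(-7) + 0·0 + (0)·(-2) = 0
  c_8 = 0·32 + 0·8 + 1·4 + 0·1 + (0)·(-57) + (0)·(-7) + 0·0 + (0)·(-2) = 4
Writing each c_i in base p = 7:
  c_1 = 0
  c_2 = 6 = 6·7^0
  c_3 = 1 = 1·7^0
  c_4 = 1 = 1·7^0
  c_5 = 0
  c_6 = 1 = 1·7^0
  c_7 = 0
  c_8 = 4 = 4·7^0
λ_0 = (0, 6, 1, 1, 0, 1, 0, 4)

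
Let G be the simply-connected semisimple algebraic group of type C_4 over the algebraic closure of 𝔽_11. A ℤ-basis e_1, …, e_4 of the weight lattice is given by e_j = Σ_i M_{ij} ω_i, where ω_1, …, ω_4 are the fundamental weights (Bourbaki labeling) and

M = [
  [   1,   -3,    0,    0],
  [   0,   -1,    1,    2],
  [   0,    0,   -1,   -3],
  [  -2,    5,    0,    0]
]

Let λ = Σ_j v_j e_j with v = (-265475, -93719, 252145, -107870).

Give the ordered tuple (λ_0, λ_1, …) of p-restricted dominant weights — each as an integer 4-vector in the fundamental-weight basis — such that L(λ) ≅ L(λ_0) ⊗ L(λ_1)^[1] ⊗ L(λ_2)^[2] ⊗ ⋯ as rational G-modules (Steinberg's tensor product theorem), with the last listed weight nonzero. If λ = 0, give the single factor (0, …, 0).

((7, 5, 9, 7), (6, 4, 6, 3), (8, 8, 7, 9), (0, 9, 9, 2), (1, 8, 4, 4))

Change of basis e → ω: c = M·v where v = (-265475, -93719, 252145, -107870):
  c_1 = 1*-265475 + -3*-93719 + 0*252145 + 0*-107870 = 15682
  c_2 = 0*-265475 + -1*-93719 + 1*252145 + 2*-107870 = 130124
  c_3 = 0*-265475 + 0*-93719 + -1*252145 + -3*-107870 = 71465
  c_4 = -2*-265475 + 5*-93719 + 0*252145 + 0*-107870 = 62355
p = 11; digits c_i = Σ_j d_{ij}·11^j, 0 ≤ d_{ij} < 11:
  c_1 = 15682 = 7·11^0 + 6·11^1 + 8·11^2 + 0·11^3 + 1·11^4
  c_2 = 130124 = 5·11^0 + 4·11^1 + 8·11^2 + 9·11^3 + 8·11^4
  c_3 = 71465 = 9·11^0 + 6·11^1 + 7·11^2 + 9·11^3 + 4·11^4
  c_4 = 62355 = 7·11^0 + 3·11^1 + 9·11^2 + 2·11^3 + 4·11^4
p-restricted factor λ_0 = (7, 5, 9, 7)
p-restricted factor λ_1 = (6, 4, 6, 3)
p-restricted factor λ_2 = (8, 8, 7, 9)
p-restricted factor λ_3 = (0, 9, 9, 2)
p-restricted factor λ_4 = (1, 8, 4, 4)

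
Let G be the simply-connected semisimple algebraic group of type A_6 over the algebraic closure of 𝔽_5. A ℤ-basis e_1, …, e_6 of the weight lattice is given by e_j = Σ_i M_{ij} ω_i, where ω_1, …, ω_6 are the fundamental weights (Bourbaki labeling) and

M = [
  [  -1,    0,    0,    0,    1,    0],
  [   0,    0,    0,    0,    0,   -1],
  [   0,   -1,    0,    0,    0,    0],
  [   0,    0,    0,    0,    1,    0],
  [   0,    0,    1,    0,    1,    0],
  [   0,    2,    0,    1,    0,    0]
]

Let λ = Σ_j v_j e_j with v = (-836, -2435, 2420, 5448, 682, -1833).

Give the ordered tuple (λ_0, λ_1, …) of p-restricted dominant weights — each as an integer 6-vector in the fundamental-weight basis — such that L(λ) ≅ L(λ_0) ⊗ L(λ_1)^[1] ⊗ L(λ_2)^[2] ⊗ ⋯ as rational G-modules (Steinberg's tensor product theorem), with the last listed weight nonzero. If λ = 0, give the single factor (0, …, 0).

((3, 3, 0, 2, 2, 3), (3, 1, 2, 1, 0, 0), (0, 3, 2, 2, 4, 3), (2, 4, 4, 0, 4, 4), (2, 2, 3, 1, 4, 0))

Converting to the ω-basis (c_i = row i of M dotted with v = (-836, -2435, 2420, 5448, 682, -1833)):
  c_1 = -1*-836 + 0*-2435 + 0*2420 + 0*5448 + 1*682 + 0*-1833 = 1518
  c_2 = 0*-836 + 0*-2435 + 0*2420 + 0*5448 + 0*682 + -1*-1833 = 1833
  c_3 = 0*-836 + -1*-2435 + 0*2420 + 0*5448 + 0*682 + 0*-1833 = 2435
  c_4 = 0*-836 + 0*-2435 + 0*2420 + 0*5448 + 1*682 + 0*-1833 = 682
  c_5 = 0*-836 + 0*-2435 + 1*2420 + 0*5448 + 1*682 + 0*-1833 = 3102
  c_6 = 0*-836 + 2*-2435 + 0*2420 + 1*5448 + 0*682 + 0*-1833 = 578
Base-5 expansion of each c_i:
  c_1 = 1518 = 3·5^0 + 3·5^1 + 0·5^2 + 2·5^3 + 2·5^4
  c_2 = 1833 = 3·5^0 + 1·5^1 + 3·5^2 + 4·5^3 + 2·5^4
  c_3 = 2435 = 0·5^0 + 2·5^1 + 2·5^2 + 4·5^3 + 3·5^4
  c_4 = 682 = 2·5^0 + 1·5^1 + 2·5^2 + 0·5^3 + 1·5^4
  c_5 = 3102 = 2·5^0 + 0·5^1 + 4·5^2 + 4·5^3 + 4·5^4
  c_6 = 578 = 3·5^0 + 0·5^1 + 3·5^2 + 4·5^3
λ_0 = (3, 3, 0, 2, 2, 3)
λ_1 = (3, 1, 2, 1, 0, 0)
λ_2 = (0, 3, 2, 2, 4, 3)
λ_3 = (2, 4, 4, 0, 4, 4)
λ_4 = (2, 2, 3, 1, 4, 0)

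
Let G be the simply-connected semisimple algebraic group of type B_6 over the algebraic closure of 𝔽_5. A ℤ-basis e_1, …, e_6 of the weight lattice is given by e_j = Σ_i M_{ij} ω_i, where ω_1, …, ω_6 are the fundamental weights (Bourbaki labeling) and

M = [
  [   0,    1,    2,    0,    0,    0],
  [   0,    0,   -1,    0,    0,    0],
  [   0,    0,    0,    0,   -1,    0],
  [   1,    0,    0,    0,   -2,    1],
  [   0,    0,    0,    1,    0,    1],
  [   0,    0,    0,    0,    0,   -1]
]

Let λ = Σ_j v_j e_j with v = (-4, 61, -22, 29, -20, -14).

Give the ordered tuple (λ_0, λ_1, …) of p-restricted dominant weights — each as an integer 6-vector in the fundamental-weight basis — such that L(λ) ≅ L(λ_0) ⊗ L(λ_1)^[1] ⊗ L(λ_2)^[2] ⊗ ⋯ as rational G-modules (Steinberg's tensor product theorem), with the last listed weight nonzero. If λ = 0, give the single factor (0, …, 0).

Compute c_i = Σ_j M_{ij} v_j with v = (-4, 61, -22, 29, -20, -14):
  c_1 = (0)·(-4) + (1)·(61) + (2)·(-22) + (0)·(29) + (0)·(-20) + (0)·(-14) = 17
  c_2 = (0)·(-4) + (0)·(61) + (-1)·(-22) + (0)·(29) + (0)·(-20) + (0)·(-14) = 22
  c_3 = (0)·(-4) + (0)·(61) + (0)·(-22) + (0)·(29) + (-1)·(-20) + (0)·(-14) = 20
  c_4 = (1)·(-4) + (0)·(61) + (0)·(-22) + (0)·(29) + (-2)·(-20) + (1)·(-14) = 22
  c_5 = (0)·(-4) + (0)·(61) + (0)·(-22) + (1)·(29) + (0)·(-20) + (1)·(-14) = 15
  c_6 = (0)·(-4) + (0)·(61) + (0)·(-22) + (0)·(29) + (0)·(-20) + (-1)·(-14) = 14
Base-5 expansion of each c_i:
  c_1 = 17 = 2·5^0 + 3·5^1
  c_2 = 22 = 2·5^0 + 4·5^1
  c_3 = 20 = 0·5^0 + 4·5^1
  c_4 = 22 = 2·5^0 + 4·5^1
  c_5 = 15 = 0·5^0 + 3·5^1
  c_6 = 14 = 4·5^0 + 2·5^1
p-restricted factor λ_0 = (2, 2, 0, 2, 0, 4)
p-restricted factor λ_1 = (3, 4, 4, 4, 3, 2)

((2, 2, 0, 2, 0, 4), (3, 4, 4, 4, 3, 2))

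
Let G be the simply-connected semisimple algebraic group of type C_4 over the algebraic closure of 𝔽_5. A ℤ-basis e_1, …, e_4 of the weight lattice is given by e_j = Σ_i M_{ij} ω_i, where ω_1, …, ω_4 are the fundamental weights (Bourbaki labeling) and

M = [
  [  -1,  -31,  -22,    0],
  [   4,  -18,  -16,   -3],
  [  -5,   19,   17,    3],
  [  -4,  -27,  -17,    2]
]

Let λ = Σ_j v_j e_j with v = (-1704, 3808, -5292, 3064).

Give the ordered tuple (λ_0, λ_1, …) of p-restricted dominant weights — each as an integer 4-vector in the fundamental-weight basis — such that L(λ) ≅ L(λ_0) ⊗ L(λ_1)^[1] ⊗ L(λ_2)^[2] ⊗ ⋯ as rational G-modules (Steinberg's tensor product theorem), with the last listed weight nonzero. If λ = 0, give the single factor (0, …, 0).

((0, 0, 0, 2), (1, 4, 0, 3), (3, 4, 4, 3))

Converting to the ω-basis (c_i = row i of M dotted with v = (-1704, 3808, -5292, 3064)):
  c_1 = -1*-1704 + -31*3808 + -22*-5292 + 0*3064 = 80
  c_2 = 4*-1704 + -18*3808 + -16*-5292 + -3*3064 = 120
  c_3 = -5*-1704 + 19*3808 + 17*-5292 + 3*3064 = 100
  c_4 = -4*-1704 + -27*3808 + -17*-5292 + 2*3064 = 92
p = 5; digits c_i = Σ_j d_{ij}·5^j, 0 ≤ d_{ij} < 5:
  c_1 = 80 = 0·5^0 + 1·5^1 + 3·5^2
  c_2 = 120 = 0·5^0 + 4·5^1 + 4·5^2
  c_3 = 100 = 0·5^0 + 0·5^1 + 4·5^2
  c_4 = 92 = 2·5^0 + 3·5^1 + 3·5^2
p-restricted factor λ_0 = (0, 0, 0, 2)
p-restricted factor λ_1 = (1, 4, 0, 3)
p-restricted factor λ_2 = (3, 4, 4, 3)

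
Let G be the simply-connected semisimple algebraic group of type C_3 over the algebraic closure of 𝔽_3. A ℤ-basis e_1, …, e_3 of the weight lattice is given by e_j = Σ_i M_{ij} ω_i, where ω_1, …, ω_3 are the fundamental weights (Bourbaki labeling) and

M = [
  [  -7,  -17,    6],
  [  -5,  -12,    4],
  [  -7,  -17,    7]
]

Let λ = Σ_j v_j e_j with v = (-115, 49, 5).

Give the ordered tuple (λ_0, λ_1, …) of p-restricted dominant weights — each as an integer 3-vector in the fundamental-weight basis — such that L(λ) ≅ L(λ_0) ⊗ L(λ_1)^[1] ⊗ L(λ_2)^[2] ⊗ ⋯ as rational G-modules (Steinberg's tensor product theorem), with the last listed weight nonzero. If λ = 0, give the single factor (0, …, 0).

((2, 1, 1), (0, 2, 2))

Compute c_i = Σ_j M_{ij} v_j with v = (-115, 49, 5):
  c_1 = (-7)·(-115) + (-17)·(49) + 6·5 = 2
  c_2 = (-5)·(-115) + (-12)·(49) + 4·5 = 7
  c_3 = (-7)·(-115) + (-17)·(49) + 7·5 = 7
p = 3; digits c_i = Σ_j d_{ij}·3^j, 0 ≤ d_{ij} < 3:
  c_1 = 2 = 2·3^0
  c_2 = 7 = 1·3^0 + 2·3^1
  c_3 = 7 = 1·3^0 + 2·3^1
Factor λ_0 = (2, 1, 1)
Factor λ_1 = (0, 2, 2)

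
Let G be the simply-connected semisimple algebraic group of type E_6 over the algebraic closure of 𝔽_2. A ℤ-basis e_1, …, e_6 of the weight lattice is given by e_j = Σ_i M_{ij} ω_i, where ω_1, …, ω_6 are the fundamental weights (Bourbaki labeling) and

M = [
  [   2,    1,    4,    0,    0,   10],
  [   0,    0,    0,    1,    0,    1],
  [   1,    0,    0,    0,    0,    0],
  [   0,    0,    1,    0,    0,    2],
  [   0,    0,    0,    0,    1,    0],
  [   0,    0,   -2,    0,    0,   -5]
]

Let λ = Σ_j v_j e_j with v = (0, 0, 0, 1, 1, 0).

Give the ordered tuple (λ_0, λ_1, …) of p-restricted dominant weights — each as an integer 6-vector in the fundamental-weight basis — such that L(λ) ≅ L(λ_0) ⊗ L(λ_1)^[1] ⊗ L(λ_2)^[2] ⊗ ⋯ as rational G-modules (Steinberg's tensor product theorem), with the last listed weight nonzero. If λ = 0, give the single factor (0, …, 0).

Converting to the ω-basis (c_i = row i of M dotted with v = (0, 0, 0, 1, 1, 0)):
  c_1 = (2)·(0) + (1)·(0) + (4)·(0) + (0)·(1) + (0)·(1) + (10)·(0) = 0
  c_2 = (0)·(0) + (0)·(0) + (0)·(0) + (1)·(1) + (0)·(1) + (1)·(0) = 1
  c_3 = (1)·(0) + (0)·(0) + (0)·(0) + (0)·(1) + (0)·(1) + (0)·(0) = 0
  c_4 = (0)·(0) + (0)·(0) + (1)·(0) + (0)·(1) + (0)·(1) + (2)·(0) = 0
  c_5 = (0)·(0) + (0)·(0) + (0)·(0) + (0)·(1) + (1)·(1) + (0)·(0) = 1
  c_6 = (0)·(0) + (0)·(0) + (-2)·(0) + (0)·(1) + (0)·(1) + (-5)·(0) = 0
p = 2; digits c_i = Σ_j d_{ij}·2^j, 0 ≤ d_{ij} < 2:
  c_1 = 0
  c_2 = 1 = 1·2^0
  c_3 = 0
  c_4 = 0
  c_5 = 1 = 1·2^0
  c_6 = 0
p-restricted factor λ_0 = (0, 1, 0, 0, 1, 0)

((0, 1, 0, 0, 1, 0),)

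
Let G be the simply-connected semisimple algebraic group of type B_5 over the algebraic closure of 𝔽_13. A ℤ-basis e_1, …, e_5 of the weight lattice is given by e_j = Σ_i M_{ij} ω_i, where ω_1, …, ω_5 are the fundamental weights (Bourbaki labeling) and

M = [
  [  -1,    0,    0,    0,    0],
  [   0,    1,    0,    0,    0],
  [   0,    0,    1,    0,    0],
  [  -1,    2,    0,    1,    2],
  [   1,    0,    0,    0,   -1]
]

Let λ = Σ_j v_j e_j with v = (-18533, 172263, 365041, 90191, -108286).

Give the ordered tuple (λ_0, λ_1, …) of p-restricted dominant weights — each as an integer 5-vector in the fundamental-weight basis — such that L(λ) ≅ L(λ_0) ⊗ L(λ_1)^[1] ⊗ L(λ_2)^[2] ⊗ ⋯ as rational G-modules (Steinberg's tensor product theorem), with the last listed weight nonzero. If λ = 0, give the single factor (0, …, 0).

Compute c_i = Σ_j M_{ij} v_j with v = (-18533, 172263, 365041, 90191, -108286):
  c_1 = (-1)·(-18533) + 0·172263 + 0·365041 + 0·90191 + (0)·(-108286) = 18533
  c_2 = (0)·(-18533) + 1·172263 + 0·365041 + 0·90191 + (0)·(-108286) = 172263
  c_3 = (0)·(-18533) + 0·172263 + 1·365041 + 0·90191 + (0)·(-108286) = 365041
  c_4 = (-1)·(-18533) + 2·172263 + 0·365041 + 1·90191 + (2)·(-108286) = 236678
  c_5 = (1)·(-18533) + 0·172263 + 0·365041 + 0·90191 + (-1)·(-108286) = 89753
Expand coordinatewise in base 13:
  c_1 = 18533 = 8·13^0 + 8·13^1 + 5·13^2 + 8·13^3
  c_2 = 172263 = 0·13^0 + 4·13^1 + 5·13^2 + 0·13^3 + 6·13^4
  c_3 = 365041 = 1·13^0 + 0·13^1 + 2·13^2 + 10·13^3 + 12·13^4
  c_4 = 236678 = 0·13^0 + 6·13^1 + 9·13^2 + 3·13^3 + 8·13^4
  c_5 = 89753 = 1·13^0 + 1·13^1 + 11·13^2 + 1·13^3 + 3·13^4
p-restricted factor λ_0 = (8, 0, 1, 0, 1)
p-restricted factor λ_1 = (8, 4, 0, 6, 1)
p-restricted factor λ_2 = (5, 5, 2, 9, 11)
p-restricted factor λ_3 = (8, 0, 10, 3, 1)
p-restricted factor λ_4 = (0, 6, 12, 8, 3)

((8, 0, 1, 0, 1), (8, 4, 0, 6, 1), (5, 5, 2, 9, 11), (8, 0, 10, 3, 1), (0, 6, 12, 8, 3))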